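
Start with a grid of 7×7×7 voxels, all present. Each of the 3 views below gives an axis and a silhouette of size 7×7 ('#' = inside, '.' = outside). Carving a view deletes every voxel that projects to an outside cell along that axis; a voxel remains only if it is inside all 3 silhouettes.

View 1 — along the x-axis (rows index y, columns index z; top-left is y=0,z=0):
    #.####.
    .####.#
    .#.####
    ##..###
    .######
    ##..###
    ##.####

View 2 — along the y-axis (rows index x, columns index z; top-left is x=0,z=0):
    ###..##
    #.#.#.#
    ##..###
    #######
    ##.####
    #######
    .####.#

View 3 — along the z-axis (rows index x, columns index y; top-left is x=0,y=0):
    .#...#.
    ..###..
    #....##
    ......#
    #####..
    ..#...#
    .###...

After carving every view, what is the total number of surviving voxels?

80 voxels

start: 7×7×7 = 343 voxels
  1. axis=0 (YZ plane), |mask|=37  ⇒  voxels=259
  2. axis=1 (XZ plane), |mask|=39  ⇒  voxels=209
  3. axis=2 (XY plane), |mask|=19  ⇒  voxels=80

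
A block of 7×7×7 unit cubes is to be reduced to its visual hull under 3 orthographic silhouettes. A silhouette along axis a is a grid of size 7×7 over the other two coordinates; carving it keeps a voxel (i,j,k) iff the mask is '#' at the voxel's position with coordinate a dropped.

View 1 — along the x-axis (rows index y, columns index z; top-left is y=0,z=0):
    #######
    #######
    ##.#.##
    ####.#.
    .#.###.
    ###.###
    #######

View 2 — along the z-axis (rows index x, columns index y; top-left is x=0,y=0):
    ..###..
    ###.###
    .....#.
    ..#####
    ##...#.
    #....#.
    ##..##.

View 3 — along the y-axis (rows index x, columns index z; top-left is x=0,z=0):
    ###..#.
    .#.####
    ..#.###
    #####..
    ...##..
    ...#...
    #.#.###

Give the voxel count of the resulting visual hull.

before carving: 343 voxels (7×7×7)
V1 x: intersect with YZ mask (41 set) -- 287 left
V2 z: intersect with XY mask (24 set) -- 140 left
V3 y: intersect with XZ mask (26 set) -- 82 left

82 voxels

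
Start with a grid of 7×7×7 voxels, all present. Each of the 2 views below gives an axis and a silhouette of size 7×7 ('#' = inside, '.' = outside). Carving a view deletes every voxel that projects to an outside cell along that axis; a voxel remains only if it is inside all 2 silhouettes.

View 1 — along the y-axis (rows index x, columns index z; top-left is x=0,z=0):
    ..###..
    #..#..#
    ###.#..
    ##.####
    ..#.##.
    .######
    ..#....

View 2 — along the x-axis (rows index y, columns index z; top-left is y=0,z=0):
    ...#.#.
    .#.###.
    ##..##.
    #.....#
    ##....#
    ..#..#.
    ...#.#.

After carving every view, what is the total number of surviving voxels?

66 voxels

before carving: 343 voxels (7×7×7)
  1. axis=1 (XZ plane), |mask|=26  ⇒  voxels=182
  2. axis=0 (YZ plane), |mask|=19  ⇒  voxels=66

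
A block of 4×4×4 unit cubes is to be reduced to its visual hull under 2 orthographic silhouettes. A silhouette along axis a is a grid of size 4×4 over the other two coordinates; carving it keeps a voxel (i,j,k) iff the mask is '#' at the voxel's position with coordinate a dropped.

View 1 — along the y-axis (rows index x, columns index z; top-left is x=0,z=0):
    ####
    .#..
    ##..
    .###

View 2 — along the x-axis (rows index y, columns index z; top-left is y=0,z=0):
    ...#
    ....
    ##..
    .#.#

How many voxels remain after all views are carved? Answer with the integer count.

initial block: 4^3 = 64
  1. axis=1 (XZ plane), |mask|=10  ⇒  voxels=40
  2. axis=0 (YZ plane), |mask|=5  ⇒  voxels=14

|visual hull| = 14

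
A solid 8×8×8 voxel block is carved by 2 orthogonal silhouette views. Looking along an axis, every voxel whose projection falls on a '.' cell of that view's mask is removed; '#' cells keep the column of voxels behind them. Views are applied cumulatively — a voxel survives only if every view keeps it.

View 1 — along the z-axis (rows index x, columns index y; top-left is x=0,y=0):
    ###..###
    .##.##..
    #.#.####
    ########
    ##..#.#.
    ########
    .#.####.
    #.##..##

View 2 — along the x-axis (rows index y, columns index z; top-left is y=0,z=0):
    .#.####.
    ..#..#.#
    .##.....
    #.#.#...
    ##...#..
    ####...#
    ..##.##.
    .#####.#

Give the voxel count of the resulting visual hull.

remaining voxels: 178

before carving: 512 voxels (8×8×8)
carve view 1 (along z, XY-mask fill 46/64): 368 voxels remain
carve view 2 (along x, YZ-mask fill 31/64): 178 voxels remain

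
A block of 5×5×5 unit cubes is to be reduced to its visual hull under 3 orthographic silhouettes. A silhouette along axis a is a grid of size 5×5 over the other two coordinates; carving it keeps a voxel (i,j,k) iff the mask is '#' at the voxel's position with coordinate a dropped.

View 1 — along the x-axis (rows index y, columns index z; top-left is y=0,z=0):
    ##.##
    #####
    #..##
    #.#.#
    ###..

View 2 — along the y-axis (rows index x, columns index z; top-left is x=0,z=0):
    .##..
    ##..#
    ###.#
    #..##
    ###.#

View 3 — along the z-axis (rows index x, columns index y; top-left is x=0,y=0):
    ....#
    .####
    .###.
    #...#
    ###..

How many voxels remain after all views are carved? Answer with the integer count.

voxel count = 33

before carving: 125 voxels (5×5×5)
carve view 1 (along x, YZ-mask fill 18/25): 90 voxels remain
carve view 2 (along y, XZ-mask fill 16/25): 60 voxels remain
carve view 3 (along z, XY-mask fill 13/25): 33 voxels remain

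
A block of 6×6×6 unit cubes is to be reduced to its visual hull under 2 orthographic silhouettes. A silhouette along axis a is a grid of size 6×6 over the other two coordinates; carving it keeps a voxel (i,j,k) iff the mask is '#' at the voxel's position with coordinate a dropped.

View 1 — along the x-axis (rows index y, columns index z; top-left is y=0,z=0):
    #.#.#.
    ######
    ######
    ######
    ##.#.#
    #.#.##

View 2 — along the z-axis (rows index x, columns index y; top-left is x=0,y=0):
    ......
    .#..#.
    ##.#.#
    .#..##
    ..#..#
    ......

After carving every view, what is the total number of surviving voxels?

voxel count = 53

before carving: 216 voxels (6×6×6)
step 1: project along x, AND mask (29/36) → |grid| = 174
step 2: project along z, AND mask (11/36) → |grid| = 53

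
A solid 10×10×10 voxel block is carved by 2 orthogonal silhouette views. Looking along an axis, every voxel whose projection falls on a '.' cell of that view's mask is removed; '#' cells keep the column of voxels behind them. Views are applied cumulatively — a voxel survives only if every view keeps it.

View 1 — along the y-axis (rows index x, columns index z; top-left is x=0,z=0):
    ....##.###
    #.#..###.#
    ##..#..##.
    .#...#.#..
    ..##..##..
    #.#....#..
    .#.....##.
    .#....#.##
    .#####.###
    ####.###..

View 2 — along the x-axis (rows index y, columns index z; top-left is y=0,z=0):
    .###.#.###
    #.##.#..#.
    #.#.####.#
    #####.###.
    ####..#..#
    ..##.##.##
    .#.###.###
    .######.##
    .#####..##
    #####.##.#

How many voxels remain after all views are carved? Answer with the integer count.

initial block: 10^3 = 1000
carve view 1 (along y, XZ-mask fill 48/100): 480 voxels remain
carve view 2 (along x, YZ-mask fill 69/100): 323 voxels remain

|visual hull| = 323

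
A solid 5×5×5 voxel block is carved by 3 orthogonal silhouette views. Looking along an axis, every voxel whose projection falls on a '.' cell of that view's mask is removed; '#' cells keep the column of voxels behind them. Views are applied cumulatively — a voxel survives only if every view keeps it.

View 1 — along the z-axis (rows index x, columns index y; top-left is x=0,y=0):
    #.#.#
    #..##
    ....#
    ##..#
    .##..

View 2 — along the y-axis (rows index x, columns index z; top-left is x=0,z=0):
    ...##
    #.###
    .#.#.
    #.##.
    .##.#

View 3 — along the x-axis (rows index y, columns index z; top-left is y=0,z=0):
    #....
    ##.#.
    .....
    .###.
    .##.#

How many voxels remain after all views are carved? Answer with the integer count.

start: 5×5×5 = 125 voxels
[1] z-view keeps 12 columns → grid now 60
[2] y-view keeps 14 columns → grid now 35
[3] x-view keeps 10 columns → grid now 12

12 voxels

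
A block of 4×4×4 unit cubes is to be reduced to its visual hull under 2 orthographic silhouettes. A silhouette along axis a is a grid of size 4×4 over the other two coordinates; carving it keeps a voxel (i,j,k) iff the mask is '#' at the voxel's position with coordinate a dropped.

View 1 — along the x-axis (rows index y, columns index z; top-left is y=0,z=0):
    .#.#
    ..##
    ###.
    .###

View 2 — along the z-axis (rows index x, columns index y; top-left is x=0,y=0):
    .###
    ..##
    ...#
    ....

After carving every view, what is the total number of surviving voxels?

voxel count = 17

initial block: 4^3 = 64
  1. axis=0 (YZ plane), |mask|=10  ⇒  voxels=40
  2. axis=2 (XY plane), |mask|=6  ⇒  voxels=17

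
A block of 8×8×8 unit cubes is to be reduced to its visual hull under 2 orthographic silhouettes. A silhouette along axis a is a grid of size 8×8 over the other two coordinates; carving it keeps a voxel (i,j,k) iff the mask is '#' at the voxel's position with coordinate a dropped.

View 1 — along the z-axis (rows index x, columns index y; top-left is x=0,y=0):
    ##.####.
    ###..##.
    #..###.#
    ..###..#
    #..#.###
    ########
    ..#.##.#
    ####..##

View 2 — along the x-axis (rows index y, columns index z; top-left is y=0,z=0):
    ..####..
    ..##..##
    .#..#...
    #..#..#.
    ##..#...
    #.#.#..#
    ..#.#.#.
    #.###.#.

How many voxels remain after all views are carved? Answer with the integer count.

voxel count = 152

start: 8×8×8 = 512 voxels
[1] z-view keeps 43 columns → grid now 344
[2] x-view keeps 28 columns → grid now 152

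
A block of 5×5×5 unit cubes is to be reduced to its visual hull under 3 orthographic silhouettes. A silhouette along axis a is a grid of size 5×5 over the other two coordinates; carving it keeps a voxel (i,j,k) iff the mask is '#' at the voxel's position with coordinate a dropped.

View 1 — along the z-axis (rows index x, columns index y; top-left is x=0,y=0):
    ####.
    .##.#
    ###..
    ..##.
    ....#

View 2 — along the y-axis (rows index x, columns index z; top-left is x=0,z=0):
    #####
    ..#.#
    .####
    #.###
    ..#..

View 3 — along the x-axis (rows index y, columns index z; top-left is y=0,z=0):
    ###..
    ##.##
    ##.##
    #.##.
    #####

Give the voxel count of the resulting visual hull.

start: 5×5×5 = 125 voxels
V1 z: intersect with XY mask (13 set) -- 65 left
V2 y: intersect with XZ mask (16 set) -- 47 left
V3 x: intersect with YZ mask (19 set) -- 33 left

|visual hull| = 33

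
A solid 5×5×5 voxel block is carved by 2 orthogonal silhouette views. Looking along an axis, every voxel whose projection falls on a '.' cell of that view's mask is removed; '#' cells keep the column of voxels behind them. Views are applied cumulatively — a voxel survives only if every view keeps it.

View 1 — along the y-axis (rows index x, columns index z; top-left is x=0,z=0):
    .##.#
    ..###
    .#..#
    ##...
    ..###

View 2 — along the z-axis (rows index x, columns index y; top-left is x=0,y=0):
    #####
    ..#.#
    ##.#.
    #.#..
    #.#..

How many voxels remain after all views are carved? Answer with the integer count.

|visual hull| = 37

before carving: 125 voxels (5×5×5)
step 1: project along y, AND mask (13/25) → |grid| = 65
step 2: project along z, AND mask (14/25) → |grid| = 37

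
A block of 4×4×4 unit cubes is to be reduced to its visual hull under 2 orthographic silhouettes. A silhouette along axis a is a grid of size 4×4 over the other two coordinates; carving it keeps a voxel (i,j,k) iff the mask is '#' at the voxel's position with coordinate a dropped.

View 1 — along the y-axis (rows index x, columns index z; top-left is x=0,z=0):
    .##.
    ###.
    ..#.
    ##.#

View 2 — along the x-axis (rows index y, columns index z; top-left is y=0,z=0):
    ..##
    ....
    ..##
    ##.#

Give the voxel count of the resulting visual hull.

before carving: 64 voxels (4×4×4)
[1] y-view keeps 9 columns → grid now 36
[2] x-view keeps 7 columns → grid now 14

14 voxels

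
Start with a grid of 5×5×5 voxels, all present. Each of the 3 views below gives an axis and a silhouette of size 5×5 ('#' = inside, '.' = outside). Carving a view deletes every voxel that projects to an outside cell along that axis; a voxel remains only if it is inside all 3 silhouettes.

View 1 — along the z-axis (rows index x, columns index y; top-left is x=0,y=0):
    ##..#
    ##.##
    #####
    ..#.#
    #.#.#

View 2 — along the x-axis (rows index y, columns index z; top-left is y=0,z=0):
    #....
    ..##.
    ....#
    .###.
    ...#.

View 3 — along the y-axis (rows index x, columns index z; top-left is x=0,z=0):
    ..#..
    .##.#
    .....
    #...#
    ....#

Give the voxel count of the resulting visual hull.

initial block: 5^3 = 125
V1 z: intersect with XY mask (17 set) -- 85 left
V2 x: intersect with YZ mask (8 set) -- 24 left
V3 y: intersect with XZ mask (7 set) -- 6 left

remaining voxels: 6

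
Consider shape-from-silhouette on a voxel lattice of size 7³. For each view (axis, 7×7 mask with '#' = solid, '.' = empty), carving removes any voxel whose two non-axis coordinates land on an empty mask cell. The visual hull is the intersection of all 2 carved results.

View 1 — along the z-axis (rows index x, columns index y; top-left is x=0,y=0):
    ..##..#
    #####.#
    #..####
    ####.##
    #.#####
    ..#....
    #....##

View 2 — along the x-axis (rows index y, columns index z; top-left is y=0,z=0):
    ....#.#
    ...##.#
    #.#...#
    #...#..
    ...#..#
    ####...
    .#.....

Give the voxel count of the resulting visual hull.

voxel count = 69

start: 7×7×7 = 343 voxels
step 1: project along z, AND mask (30/49) → |grid| = 210
step 2: project along x, AND mask (17/49) → |grid| = 69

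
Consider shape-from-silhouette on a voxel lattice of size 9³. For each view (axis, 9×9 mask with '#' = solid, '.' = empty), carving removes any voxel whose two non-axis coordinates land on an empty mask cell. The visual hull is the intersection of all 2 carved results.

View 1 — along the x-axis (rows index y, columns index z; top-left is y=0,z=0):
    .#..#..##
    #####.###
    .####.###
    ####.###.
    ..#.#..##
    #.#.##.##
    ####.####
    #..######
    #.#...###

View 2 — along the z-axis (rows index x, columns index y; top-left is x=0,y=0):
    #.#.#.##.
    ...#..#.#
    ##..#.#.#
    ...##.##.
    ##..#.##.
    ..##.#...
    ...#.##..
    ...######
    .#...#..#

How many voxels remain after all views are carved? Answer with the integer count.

|visual hull| = 233

full grid |V| = 729
carve view 1 (along x, YZ-mask fill 56/81): 504 voxels remain
carve view 2 (along z, XY-mask fill 37/81): 233 voxels remain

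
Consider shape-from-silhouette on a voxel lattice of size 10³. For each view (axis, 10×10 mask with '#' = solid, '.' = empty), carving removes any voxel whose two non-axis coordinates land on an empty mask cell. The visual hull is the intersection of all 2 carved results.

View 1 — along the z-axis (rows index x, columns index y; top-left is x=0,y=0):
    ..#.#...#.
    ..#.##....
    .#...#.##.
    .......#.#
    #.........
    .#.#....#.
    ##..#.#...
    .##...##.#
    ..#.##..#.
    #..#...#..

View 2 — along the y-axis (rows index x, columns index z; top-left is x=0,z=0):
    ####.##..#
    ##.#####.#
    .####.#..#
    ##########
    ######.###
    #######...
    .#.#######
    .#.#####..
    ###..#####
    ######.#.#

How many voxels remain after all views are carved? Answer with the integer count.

voxel count = 237

initial block: 10^3 = 1000
[1] z-view keeps 32 columns → grid now 320
[2] y-view keeps 77 columns → grid now 237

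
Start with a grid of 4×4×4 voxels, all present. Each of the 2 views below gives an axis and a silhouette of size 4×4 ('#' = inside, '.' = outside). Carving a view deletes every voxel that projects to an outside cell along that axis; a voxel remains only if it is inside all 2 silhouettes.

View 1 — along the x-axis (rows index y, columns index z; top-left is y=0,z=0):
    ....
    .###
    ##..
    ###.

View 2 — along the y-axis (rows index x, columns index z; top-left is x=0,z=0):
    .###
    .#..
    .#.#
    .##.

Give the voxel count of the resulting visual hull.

|visual hull| = 18

initial block: 4^3 = 64
[1] x-view keeps 8 columns → grid now 32
[2] y-view keeps 8 columns → grid now 18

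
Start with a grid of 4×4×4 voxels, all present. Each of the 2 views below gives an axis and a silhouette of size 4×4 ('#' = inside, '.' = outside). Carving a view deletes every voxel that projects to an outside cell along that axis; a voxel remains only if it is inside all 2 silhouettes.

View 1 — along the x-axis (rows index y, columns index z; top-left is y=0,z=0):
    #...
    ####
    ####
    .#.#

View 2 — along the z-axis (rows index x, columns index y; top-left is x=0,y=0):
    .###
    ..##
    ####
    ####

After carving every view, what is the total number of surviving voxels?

start: 4×4×4 = 64 voxels
V1 x: intersect with YZ mask (11 set) -- 44 left
V2 z: intersect with XY mask (13 set) -- 38 left

|visual hull| = 38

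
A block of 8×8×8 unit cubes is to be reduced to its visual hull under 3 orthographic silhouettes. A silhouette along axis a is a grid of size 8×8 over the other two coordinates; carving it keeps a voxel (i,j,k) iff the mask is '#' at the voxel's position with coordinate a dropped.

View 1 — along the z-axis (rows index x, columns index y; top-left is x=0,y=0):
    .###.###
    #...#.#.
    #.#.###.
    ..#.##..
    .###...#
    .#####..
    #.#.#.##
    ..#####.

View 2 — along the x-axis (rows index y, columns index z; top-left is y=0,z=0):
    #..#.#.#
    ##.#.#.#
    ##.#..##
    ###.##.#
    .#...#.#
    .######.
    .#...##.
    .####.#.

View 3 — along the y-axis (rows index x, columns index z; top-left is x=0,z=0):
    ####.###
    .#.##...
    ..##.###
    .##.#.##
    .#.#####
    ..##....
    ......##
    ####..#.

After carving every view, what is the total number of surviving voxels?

start: 8×8×8 = 512 voxels
  1. axis=2 (XY plane), |mask|=36  ⇒  voxels=288
  2. axis=0 (YZ plane), |mask|=37  ⇒  voxels=164
  3. axis=1 (XZ plane), |mask|=35  ⇒  voxels=94

voxel count = 94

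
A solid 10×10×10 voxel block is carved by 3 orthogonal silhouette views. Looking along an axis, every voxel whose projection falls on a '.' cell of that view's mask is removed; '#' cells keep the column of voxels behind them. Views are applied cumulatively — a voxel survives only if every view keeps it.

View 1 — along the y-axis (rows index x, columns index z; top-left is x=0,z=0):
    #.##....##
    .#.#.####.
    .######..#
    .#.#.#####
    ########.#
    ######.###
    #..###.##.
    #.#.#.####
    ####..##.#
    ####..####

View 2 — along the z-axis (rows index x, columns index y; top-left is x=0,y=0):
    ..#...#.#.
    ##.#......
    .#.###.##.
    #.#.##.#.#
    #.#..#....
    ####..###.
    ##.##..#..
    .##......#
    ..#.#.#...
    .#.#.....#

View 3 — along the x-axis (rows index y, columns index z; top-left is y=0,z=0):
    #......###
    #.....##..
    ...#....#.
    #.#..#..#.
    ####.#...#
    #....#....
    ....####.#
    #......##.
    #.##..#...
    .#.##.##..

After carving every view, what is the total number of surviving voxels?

108 voxels

full grid |V| = 1000
step 1: project along y, AND mask (71/100) → |grid| = 710
step 2: project along z, AND mask (42/100) → |grid| = 303
step 3: project along x, AND mask (38/100) → |grid| = 108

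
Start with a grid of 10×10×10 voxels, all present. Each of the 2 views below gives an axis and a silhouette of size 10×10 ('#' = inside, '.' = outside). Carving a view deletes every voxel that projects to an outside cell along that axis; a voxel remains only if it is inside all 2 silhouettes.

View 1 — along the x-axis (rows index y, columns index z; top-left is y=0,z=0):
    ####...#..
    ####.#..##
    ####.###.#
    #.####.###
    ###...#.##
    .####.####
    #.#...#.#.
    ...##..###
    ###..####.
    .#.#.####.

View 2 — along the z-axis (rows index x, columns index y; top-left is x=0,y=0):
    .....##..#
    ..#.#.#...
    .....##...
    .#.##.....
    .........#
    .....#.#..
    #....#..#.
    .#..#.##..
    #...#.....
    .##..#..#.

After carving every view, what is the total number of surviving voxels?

171 voxels

initial block: 10^3 = 1000
step 1: project along x, AND mask (64/100) → |grid| = 640
step 2: project along z, AND mask (27/100) → |grid| = 171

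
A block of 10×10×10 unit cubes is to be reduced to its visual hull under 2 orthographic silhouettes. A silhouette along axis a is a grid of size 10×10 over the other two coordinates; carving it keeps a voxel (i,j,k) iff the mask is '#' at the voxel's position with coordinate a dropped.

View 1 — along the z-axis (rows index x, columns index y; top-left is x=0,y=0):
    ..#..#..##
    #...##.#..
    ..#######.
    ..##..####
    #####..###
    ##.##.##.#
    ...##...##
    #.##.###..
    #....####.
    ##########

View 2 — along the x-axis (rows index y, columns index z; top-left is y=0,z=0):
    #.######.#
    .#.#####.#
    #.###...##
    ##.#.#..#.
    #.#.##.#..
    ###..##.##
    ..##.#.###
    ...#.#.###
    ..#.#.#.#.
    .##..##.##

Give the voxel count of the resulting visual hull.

start: 10×10×10 = 1000 voxels
[1] z-view keeps 61 columns → grid now 610
[2] x-view keeps 59 columns → grid now 352

|visual hull| = 352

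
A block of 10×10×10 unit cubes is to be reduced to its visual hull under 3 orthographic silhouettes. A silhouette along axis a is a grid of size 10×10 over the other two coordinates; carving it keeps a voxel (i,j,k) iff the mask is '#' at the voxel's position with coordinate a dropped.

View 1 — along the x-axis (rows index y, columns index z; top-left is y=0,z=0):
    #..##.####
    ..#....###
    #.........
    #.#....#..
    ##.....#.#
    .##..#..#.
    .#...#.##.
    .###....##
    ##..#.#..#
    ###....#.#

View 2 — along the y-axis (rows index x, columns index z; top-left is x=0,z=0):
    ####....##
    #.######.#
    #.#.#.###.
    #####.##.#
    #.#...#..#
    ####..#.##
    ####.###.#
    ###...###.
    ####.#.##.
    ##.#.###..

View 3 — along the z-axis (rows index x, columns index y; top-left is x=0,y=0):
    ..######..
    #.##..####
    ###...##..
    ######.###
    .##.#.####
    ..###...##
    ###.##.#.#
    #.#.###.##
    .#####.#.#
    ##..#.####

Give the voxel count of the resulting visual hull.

199 voxels

full grid |V| = 1000
V1 x: intersect with YZ mask (42 set) -- 420 left
V2 y: intersect with XZ mask (66 set) -- 294 left
V3 z: intersect with XY mask (67 set) -- 199 left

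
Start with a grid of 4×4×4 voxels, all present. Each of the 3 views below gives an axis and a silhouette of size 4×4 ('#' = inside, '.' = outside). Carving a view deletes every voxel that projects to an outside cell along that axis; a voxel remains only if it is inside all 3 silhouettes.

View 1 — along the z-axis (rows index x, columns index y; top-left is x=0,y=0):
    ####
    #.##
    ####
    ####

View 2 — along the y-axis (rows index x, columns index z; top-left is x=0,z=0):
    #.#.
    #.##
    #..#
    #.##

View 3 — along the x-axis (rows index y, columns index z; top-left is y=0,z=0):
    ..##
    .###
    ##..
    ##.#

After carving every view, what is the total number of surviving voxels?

|visual hull| = 21

start: 4×4×4 = 64 voxels
step 1: project along z, AND mask (15/16) → |grid| = 60
step 2: project along y, AND mask (10/16) → |grid| = 37
step 3: project along x, AND mask (10/16) → |grid| = 21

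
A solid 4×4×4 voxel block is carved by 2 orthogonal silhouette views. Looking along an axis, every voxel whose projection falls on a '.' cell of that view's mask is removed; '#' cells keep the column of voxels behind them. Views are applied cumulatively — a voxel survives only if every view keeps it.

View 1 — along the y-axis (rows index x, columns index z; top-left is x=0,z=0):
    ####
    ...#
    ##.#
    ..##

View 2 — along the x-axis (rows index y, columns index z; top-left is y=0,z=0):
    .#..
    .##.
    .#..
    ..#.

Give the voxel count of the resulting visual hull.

remaining voxels: 10

full grid |V| = 64
carve view 1 (along y, XZ-mask fill 10/16): 40 voxels remain
carve view 2 (along x, YZ-mask fill 5/16): 10 voxels remain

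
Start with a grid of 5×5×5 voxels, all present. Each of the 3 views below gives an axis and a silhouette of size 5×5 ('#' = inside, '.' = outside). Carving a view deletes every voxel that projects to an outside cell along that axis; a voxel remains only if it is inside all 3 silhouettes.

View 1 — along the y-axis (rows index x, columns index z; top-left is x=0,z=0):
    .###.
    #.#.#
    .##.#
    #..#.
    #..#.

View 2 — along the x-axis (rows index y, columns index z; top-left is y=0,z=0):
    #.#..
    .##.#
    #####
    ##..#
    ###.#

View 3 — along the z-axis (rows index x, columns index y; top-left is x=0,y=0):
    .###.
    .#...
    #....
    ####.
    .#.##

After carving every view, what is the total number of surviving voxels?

full grid |V| = 125
step 1: project along y, AND mask (13/25) → |grid| = 65
step 2: project along x, AND mask (17/25) → |grid| = 43
step 3: project along z, AND mask (12/25) → |grid| = 15

15 voxels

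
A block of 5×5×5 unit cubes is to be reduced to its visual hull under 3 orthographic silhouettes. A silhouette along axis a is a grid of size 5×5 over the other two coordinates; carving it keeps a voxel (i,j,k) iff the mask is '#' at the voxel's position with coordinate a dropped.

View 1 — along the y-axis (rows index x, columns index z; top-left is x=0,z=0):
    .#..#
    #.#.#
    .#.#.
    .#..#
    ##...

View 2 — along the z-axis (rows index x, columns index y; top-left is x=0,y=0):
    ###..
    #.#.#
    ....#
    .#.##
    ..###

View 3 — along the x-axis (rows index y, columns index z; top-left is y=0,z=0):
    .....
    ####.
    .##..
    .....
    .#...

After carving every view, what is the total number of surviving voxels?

|visual hull| = 8

before carving: 125 voxels (5×5×5)
after view 1 [y-axis, 11 of 25 cells solid] → remaining = 55
after view 2 [z-axis, 13 of 25 cells solid] → remaining = 29
after view 3 [x-axis, 7 of 25 cells solid] → remaining = 8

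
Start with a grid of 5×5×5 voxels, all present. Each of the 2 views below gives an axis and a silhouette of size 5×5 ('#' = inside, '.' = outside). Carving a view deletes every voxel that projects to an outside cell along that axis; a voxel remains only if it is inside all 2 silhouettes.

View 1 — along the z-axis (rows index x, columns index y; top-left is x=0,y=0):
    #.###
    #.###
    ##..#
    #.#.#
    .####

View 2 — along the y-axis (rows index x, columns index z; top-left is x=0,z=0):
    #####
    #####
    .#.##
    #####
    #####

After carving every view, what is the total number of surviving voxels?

start: 5×5×5 = 125 voxels
step 1: project along z, AND mask (18/25) → |grid| = 90
step 2: project along y, AND mask (23/25) → |grid| = 84

84 voxels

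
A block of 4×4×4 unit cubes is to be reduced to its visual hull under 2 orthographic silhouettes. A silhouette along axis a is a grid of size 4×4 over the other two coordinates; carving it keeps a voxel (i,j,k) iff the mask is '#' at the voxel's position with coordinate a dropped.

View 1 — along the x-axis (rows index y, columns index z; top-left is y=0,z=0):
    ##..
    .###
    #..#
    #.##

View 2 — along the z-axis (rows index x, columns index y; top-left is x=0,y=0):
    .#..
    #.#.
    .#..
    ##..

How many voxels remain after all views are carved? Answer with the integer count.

remaining voxels: 15

initial block: 4^3 = 64
step 1: project along x, AND mask (10/16) → |grid| = 40
step 2: project along z, AND mask (6/16) → |grid| = 15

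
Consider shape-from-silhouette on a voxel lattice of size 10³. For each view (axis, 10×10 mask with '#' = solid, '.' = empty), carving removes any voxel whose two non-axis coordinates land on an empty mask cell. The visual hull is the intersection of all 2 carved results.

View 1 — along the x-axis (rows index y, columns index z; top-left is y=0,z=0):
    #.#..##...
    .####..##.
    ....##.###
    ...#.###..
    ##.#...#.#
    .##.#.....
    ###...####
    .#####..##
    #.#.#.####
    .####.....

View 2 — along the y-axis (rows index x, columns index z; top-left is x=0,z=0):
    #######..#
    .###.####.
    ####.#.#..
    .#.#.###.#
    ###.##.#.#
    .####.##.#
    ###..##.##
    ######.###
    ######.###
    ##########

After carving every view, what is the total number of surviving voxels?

voxel count = 400

before carving: 1000 voxels (10×10×10)
V1 x: intersect with YZ mask (52 set) -- 520 left
V2 y: intersect with XZ mask (76 set) -- 400 left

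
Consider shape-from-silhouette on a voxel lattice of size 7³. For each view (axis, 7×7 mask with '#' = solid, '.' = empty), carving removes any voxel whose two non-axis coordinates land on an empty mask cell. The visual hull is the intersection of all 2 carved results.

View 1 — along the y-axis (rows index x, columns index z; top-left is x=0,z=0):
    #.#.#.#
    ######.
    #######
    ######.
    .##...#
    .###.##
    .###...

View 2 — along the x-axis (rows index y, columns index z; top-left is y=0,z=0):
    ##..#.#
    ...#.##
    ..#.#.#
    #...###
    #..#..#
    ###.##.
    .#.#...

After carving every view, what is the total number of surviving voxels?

voxel count = 111

before carving: 343 voxels (7×7×7)
  1. axis=1 (XZ plane), |mask|=34  ⇒  voxels=238
  2. axis=0 (YZ plane), |mask|=24  ⇒  voxels=111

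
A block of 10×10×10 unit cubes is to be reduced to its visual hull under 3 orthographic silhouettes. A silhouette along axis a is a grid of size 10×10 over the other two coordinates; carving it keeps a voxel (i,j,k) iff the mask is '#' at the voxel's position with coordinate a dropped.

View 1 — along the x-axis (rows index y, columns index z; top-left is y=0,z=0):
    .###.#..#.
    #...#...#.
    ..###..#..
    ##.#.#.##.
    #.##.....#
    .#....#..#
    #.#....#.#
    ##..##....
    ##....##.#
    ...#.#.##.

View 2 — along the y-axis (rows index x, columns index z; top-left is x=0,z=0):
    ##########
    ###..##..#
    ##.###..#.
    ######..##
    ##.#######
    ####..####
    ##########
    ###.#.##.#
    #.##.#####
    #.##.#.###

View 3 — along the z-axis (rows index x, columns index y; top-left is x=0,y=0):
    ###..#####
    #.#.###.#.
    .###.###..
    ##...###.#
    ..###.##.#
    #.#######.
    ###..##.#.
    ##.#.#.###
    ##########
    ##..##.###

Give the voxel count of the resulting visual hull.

remaining voxels: 235

before carving: 1000 voxels (10×10×10)
step 1: project along x, AND mask (42/100) → |grid| = 420
step 2: project along y, AND mask (79/100) → |grid| = 339
step 3: project along z, AND mask (70/100) → |grid| = 235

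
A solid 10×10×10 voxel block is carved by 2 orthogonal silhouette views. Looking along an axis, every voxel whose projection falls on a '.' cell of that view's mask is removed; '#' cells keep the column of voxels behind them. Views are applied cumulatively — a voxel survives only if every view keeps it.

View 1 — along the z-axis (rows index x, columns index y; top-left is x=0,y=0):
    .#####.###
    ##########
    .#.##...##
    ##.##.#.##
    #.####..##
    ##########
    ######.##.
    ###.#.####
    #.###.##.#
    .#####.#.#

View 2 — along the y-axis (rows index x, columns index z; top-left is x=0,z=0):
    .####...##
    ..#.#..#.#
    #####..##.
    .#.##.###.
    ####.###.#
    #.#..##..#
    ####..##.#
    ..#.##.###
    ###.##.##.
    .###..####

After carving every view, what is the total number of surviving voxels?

start: 10×10×10 = 1000 voxels
after view 1 [z-axis, 77 of 100 cells solid] → remaining = 770
after view 2 [y-axis, 63 of 100 cells solid] → remaining = 473

voxel count = 473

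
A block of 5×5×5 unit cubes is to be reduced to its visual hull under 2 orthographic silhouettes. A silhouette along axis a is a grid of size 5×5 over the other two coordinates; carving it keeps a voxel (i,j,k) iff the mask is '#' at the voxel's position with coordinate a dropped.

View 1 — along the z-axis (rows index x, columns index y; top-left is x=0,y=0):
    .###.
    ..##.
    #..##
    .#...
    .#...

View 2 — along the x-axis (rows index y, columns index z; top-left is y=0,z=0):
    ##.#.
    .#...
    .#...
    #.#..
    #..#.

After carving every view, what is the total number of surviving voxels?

remaining voxels: 16

full grid |V| = 125
after view 1 [z-axis, 10 of 25 cells solid] → remaining = 50
after view 2 [x-axis, 9 of 25 cells solid] → remaining = 16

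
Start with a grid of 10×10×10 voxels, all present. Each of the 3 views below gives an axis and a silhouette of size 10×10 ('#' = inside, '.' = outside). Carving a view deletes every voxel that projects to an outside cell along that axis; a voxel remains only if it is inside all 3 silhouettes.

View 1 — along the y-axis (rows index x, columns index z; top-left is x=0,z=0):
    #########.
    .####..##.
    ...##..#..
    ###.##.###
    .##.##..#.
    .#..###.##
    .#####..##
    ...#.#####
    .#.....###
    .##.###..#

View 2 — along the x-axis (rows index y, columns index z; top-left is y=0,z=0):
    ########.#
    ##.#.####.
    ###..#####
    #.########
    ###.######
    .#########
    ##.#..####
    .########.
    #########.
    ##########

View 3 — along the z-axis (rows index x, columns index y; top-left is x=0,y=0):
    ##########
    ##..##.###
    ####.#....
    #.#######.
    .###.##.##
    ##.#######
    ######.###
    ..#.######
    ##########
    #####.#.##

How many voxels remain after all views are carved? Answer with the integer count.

remaining voxels: 420

full grid |V| = 1000
  1. axis=1 (XZ plane), |mask|=60  ⇒  voxels=600
  2. axis=0 (YZ plane), |mask|=85  ⇒  voxels=509
  3. axis=2 (XY plane), |mask|=80  ⇒  voxels=420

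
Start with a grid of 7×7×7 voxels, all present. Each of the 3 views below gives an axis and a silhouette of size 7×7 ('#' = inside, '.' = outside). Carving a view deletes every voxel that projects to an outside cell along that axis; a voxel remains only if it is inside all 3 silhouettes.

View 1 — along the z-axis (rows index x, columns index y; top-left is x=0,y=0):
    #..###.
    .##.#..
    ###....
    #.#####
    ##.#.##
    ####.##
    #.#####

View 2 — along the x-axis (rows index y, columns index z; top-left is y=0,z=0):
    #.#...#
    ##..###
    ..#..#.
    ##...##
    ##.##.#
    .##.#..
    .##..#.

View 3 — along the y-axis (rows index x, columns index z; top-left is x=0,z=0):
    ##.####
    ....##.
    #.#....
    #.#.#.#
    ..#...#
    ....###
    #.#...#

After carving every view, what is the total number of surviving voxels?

start: 7×7×7 = 343 voxels
carve view 1 (along z, XY-mask fill 33/49): 231 voxels remain
carve view 2 (along x, YZ-mask fill 25/49): 115 voxels remain
carve view 3 (along y, XZ-mask fill 22/49): 58 voxels remain

|visual hull| = 58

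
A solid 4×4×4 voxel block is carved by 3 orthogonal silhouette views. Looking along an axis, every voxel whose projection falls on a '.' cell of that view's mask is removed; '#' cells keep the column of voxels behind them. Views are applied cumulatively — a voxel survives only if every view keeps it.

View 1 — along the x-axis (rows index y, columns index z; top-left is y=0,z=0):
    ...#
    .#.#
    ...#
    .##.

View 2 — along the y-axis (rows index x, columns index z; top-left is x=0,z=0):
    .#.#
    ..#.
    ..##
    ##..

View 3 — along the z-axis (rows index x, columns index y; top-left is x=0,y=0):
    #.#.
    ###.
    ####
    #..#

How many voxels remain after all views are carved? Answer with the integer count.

before carving: 64 voxels (4×4×4)
step 1: project along x, AND mask (6/16) → |grid| = 24
step 2: project along y, AND mask (7/16) → |grid| = 12
step 3: project along z, AND mask (11/16) → |grid| = 7

remaining voxels: 7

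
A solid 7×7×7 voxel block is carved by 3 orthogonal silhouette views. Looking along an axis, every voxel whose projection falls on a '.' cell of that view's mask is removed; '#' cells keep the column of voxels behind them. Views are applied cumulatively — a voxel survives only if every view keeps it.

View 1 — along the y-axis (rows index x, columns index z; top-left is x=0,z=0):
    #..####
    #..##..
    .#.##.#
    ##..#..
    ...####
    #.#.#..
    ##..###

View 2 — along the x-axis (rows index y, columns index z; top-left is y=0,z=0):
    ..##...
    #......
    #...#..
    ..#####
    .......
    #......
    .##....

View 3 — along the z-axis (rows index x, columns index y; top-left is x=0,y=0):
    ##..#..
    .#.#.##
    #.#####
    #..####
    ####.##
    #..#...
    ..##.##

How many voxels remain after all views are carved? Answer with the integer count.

initial block: 7^3 = 343
  1. axis=1 (XZ plane), |mask|=27  ⇒  voxels=189
  2. axis=0 (YZ plane), |mask|=13  ⇒  voxels=50
  3. axis=2 (XY plane), |mask|=30  ⇒  voxels=31

31 voxels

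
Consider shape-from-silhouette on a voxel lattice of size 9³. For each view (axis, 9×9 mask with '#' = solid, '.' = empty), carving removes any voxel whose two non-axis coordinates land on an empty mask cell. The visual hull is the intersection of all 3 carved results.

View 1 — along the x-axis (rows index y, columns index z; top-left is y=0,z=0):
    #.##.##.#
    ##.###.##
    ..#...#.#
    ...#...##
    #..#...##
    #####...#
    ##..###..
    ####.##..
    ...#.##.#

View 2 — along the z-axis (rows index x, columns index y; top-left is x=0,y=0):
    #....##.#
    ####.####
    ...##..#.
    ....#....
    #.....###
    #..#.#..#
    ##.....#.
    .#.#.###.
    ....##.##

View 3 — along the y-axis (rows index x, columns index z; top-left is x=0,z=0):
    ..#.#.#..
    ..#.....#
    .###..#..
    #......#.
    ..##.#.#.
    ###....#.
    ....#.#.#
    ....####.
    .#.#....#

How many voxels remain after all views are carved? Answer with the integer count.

before carving: 729 voxels (9×9×9)
[1] x-view keeps 44 columns → grid now 396
[2] z-view keeps 36 columns → grid now 184
[3] y-view keeps 29 columns → grid now 64

voxel count = 64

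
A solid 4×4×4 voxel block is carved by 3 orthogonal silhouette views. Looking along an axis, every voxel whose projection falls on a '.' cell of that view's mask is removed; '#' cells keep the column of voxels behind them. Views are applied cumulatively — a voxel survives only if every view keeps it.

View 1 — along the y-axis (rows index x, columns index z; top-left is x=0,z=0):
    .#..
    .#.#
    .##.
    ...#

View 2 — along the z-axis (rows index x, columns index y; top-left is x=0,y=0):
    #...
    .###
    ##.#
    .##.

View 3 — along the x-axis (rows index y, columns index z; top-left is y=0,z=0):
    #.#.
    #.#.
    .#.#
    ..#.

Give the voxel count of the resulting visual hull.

voxel count = 6

full grid |V| = 64
carve view 1 (along y, XZ-mask fill 6/16): 24 voxels remain
carve view 2 (along z, XY-mask fill 9/16): 15 voxels remain
carve view 3 (along x, YZ-mask fill 7/16): 6 voxels remain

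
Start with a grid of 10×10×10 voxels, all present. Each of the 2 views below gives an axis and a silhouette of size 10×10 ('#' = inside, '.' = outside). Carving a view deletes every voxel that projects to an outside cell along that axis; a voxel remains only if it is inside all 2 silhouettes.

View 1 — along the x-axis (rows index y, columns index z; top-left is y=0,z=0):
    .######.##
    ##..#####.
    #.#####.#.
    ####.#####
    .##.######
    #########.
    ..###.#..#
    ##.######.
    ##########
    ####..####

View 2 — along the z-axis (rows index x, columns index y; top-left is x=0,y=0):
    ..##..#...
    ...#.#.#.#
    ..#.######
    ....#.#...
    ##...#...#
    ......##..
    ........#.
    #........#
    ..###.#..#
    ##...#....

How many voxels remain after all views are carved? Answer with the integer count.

before carving: 1000 voxels (10×10×10)
  1. axis=0 (YZ plane), |mask|=79  ⇒  voxels=790
  2. axis=2 (XY plane), |mask|=33  ⇒  voxels=255

255 voxels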